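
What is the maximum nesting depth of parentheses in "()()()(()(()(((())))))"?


Input: "()()()(()(()(((())))))"
Tracking depth:
  Position 0 '(': depth becomes 1
  Position 1 ')': depth becomes 0
  Position 2 '(': depth becomes 1
  Position 3 ')': depth becomes 0
  Position 4 '(': depth becomes 1
  Position 5 ')': depth becomes 0
  Position 6 '(': depth becomes 1
  Position 7 '(': depth becomes 2
  Position 8 ')': depth becomes 1
  Position 9 '(': depth becomes 2
  Position 10 '(': depth becomes 3
  Position 11 ')': depth becomes 2
  Position 12 '(': depth becomes 3
  Position 13 '(': depth becomes 4
  Position 14 '(': depth becomes 5
  Position 15 '(': depth becomes 6
  Position 16 ')': depth becomes 5
  Position 17 ')': depth becomes 4
  Position 18 ')': depth becomes 3
  Position 19 ')': depth becomes 2
  Position 20 ')': depth becomes 1
  Position 21 ')': depth becomes 0
Maximum depth reached: 6

6


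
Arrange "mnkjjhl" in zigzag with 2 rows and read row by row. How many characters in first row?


Zigzag "mnkjjhl" into 2 rows:
Placing characters:
  'm' => row 0
  'n' => row 1
  'k' => row 0
  'j' => row 1
  'j' => row 0
  'h' => row 1
  'l' => row 0
Rows:
  Row 0: "mkjl"
  Row 1: "njh"
First row length: 4

4


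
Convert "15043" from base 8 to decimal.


Input: "15043" in base 8
Positional expansion:
  Digit '1' (value 1) x 8^4 = 4096
  Digit '5' (value 5) x 8^3 = 2560
  Digit '0' (value 0) x 8^2 = 0
  Digit '4' (value 4) x 8^1 = 32
  Digit '3' (value 3) x 8^0 = 3
Sum = 6691

6691


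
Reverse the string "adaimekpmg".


Input: adaimekpmg
Reading characters right to left:
  Position 9: 'g'
  Position 8: 'm'
  Position 7: 'p'
  Position 6: 'k'
  Position 5: 'e'
  Position 4: 'm'
  Position 3: 'i'
  Position 2: 'a'
  Position 1: 'd'
  Position 0: 'a'
Reversed: gmpkemiada

gmpkemiada


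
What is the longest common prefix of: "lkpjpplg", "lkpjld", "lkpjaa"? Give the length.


Words: lkpjpplg, lkpjld, lkpjaa
  Position 0: all 'l' => match
  Position 1: all 'k' => match
  Position 2: all 'p' => match
  Position 3: all 'j' => match
  Position 4: ('p', 'l', 'a') => mismatch, stop
LCP = "lkpj" (length 4)

4


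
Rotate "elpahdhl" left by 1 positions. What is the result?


Input: "elpahdhl", rotate left by 1
First 1 characters: "e"
Remaining characters: "lpahdhl"
Concatenate remaining + first: "lpahdhl" + "e" = "lpahdhle"

lpahdhle


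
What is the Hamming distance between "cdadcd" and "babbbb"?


Comparing "cdadcd" and "babbbb" position by position:
  Position 0: 'c' vs 'b' => differ
  Position 1: 'd' vs 'a' => differ
  Position 2: 'a' vs 'b' => differ
  Position 3: 'd' vs 'b' => differ
  Position 4: 'c' vs 'b' => differ
  Position 5: 'd' vs 'b' => differ
Total differences (Hamming distance): 6

6


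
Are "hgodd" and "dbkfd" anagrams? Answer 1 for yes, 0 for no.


Strings: "hgodd", "dbkfd"
Sorted first:  ddgho
Sorted second: bddfk
Differ at position 0: 'd' vs 'b' => not anagrams

0


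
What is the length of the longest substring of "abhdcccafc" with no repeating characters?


Input: "abhdcccafc"
Sliding window (track last position of each char):
  Position 0 ('a'): window [0,0] length 1 -- new best
  Position 1 ('b'): window [0,1] length 2 -- new best
  Position 2 ('h'): window [0,2] length 3 -- new best
  Position 3 ('d'): window [0,3] length 4 -- new best
  Position 4 ('c'): window [0,4] length 5 -- new best
  Position 5 ('c'): repeat (last at 4), move window start to 5
  Position 5 ('c'): window [5,5] length 1
  Position 6 ('c'): repeat (last at 5), move window start to 6
  Position 6 ('c'): window [6,6] length 1
  Position 7 ('a'): window [6,7] length 2
  Position 8 ('f'): window [6,8] length 3
  Position 9 ('c'): repeat (last at 6), move window start to 7
  Position 9 ('c'): window [7,9] length 3
Longest substring with no repeats: "abhdc" with length 5

5


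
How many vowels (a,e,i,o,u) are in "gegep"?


Input: gegep
Checking each character:
  'g' at position 0: consonant
  'e' at position 1: vowel (running total: 1)
  'g' at position 2: consonant
  'e' at position 3: vowel (running total: 2)
  'p' at position 4: consonant
Total vowels: 2

2


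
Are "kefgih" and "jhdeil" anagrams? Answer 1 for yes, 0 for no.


Strings: "kefgih", "jhdeil"
Sorted first:  efghik
Sorted second: dehijl
Differ at position 0: 'e' vs 'd' => not anagrams

0


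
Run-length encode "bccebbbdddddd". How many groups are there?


Input: bccebbbdddddd
Scanning for consecutive runs:
  Group 1: 'b' x 1 (positions 0-0)
  Group 2: 'c' x 2 (positions 1-2)
  Group 3: 'e' x 1 (positions 3-3)
  Group 4: 'b' x 3 (positions 4-6)
  Group 5: 'd' x 6 (positions 7-12)
Total groups: 5

5


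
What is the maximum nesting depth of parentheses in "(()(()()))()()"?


Input: "(()(()()))()()"
Tracking depth:
  Position 0 '(': depth becomes 1
  Position 1 '(': depth becomes 2
  Position 2 ')': depth becomes 1
  Position 3 '(': depth becomes 2
  Position 4 '(': depth becomes 3
  Position 5 ')': depth becomes 2
  Position 6 '(': depth becomes 3
  Position 7 ')': depth becomes 2
  Position 8 ')': depth becomes 1
  Position 9 ')': depth becomes 0
  Position 10 '(': depth becomes 1
  Position 11 ')': depth becomes 0
  Position 12 '(': depth becomes 1
  Position 13 ')': depth becomes 0
Maximum depth reached: 3

3


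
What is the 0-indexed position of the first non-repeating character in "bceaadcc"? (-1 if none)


Input: bceaadcc
Character frequencies:
  'a': 2
  'b': 1
  'c': 3
  'd': 1
  'e': 1
Scanning left to right for freq == 1:
  Position 0 ('b'): unique! => answer = 0

0


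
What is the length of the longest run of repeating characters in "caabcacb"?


Input: "caabcacb"
Scanning for longest run:
  Position 1 ('a'): new char, reset run to 1
  Position 2 ('a'): continues run of 'a', length=2
  Position 3 ('b'): new char, reset run to 1
  Position 4 ('c'): new char, reset run to 1
  Position 5 ('a'): new char, reset run to 1
  Position 6 ('c'): new char, reset run to 1
  Position 7 ('b'): new char, reset run to 1
Longest run: 'a' with length 2

2


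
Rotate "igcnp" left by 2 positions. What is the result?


Input: "igcnp", rotate left by 2
First 2 characters: "ig"
Remaining characters: "cnp"
Concatenate remaining + first: "cnp" + "ig" = "cnpig"

cnpig


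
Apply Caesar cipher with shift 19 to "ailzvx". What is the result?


Caesar cipher: shift "ailzvx" by 19
  'a' (pos 0) + 19 = pos 19 = 't'
  'i' (pos 8) + 19 = pos 1 = 'b'
  'l' (pos 11) + 19 = pos 4 = 'e'
  'z' (pos 25) + 19 = pos 18 = 's'
  'v' (pos 21) + 19 = pos 14 = 'o'
  'x' (pos 23) + 19 = pos 16 = 'q'
Result: tbesoq

tbesoq


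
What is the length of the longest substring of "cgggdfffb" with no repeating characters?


Input: "cgggdfffb"
Sliding window (track last position of each char):
  Position 0 ('c'): window [0,0] length 1 -- new best
  Position 1 ('g'): window [0,1] length 2 -- new best
  Position 2 ('g'): repeat (last at 1), move window start to 2
  Position 2 ('g'): window [2,2] length 1
  Position 3 ('g'): repeat (last at 2), move window start to 3
  Position 3 ('g'): window [3,3] length 1
  Position 4 ('d'): window [3,4] length 2
  Position 5 ('f'): window [3,5] length 3 -- new best
  Position 6 ('f'): repeat (last at 5), move window start to 6
  Position 6 ('f'): window [6,6] length 1
  Position 7 ('f'): repeat (last at 6), move window start to 7
  Position 7 ('f'): window [7,7] length 1
  Position 8 ('b'): window [7,8] length 2
Longest substring with no repeats: "gdf" with length 3

3


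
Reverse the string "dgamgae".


Input: dgamgae
Reading characters right to left:
  Position 6: 'e'
  Position 5: 'a'
  Position 4: 'g'
  Position 3: 'm'
  Position 2: 'a'
  Position 1: 'g'
  Position 0: 'd'
Reversed: eagmagd

eagmagd


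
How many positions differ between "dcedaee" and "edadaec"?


Comparing "dcedaee" and "edadaec" position by position:
  Position 0: 'd' vs 'e' => DIFFER
  Position 1: 'c' vs 'd' => DIFFER
  Position 2: 'e' vs 'a' => DIFFER
  Position 3: 'd' vs 'd' => same
  Position 4: 'a' vs 'a' => same
  Position 5: 'e' vs 'e' => same
  Position 6: 'e' vs 'c' => DIFFER
Positions that differ: 4

4


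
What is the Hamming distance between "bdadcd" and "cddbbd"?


Comparing "bdadcd" and "cddbbd" position by position:
  Position 0: 'b' vs 'c' => differ
  Position 1: 'd' vs 'd' => same
  Position 2: 'a' vs 'd' => differ
  Position 3: 'd' vs 'b' => differ
  Position 4: 'c' vs 'b' => differ
  Position 5: 'd' vs 'd' => same
Total differences (Hamming distance): 4

4


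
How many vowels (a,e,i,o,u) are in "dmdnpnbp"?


Input: dmdnpnbp
Checking each character:
  'd' at position 0: consonant
  'm' at position 1: consonant
  'd' at position 2: consonant
  'n' at position 3: consonant
  'p' at position 4: consonant
  'n' at position 5: consonant
  'b' at position 6: consonant
  'p' at position 7: consonant
Total vowels: 0

0


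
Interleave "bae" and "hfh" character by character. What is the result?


Interleaving "bae" and "hfh":
  Position 0: 'b' from first, 'h' from second => "bh"
  Position 1: 'a' from first, 'f' from second => "af"
  Position 2: 'e' from first, 'h' from second => "eh"
Result: bhafeh

bhafeh


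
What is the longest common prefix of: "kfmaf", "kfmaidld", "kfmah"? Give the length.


Words: kfmaf, kfmaidld, kfmah
  Position 0: all 'k' => match
  Position 1: all 'f' => match
  Position 2: all 'm' => match
  Position 3: all 'a' => match
  Position 4: ('f', 'i', 'h') => mismatch, stop
LCP = "kfma" (length 4)

4


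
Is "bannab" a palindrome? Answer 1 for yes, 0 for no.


Input: bannab
Reversed: bannab
  Compare pos 0 ('b') with pos 5 ('b'): match
  Compare pos 1 ('a') with pos 4 ('a'): match
  Compare pos 2 ('n') with pos 3 ('n'): match
Result: palindrome

1


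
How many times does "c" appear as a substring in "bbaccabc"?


Searching for "c" in "bbaccabc"
Scanning each position:
  Position 0: "b" => no
  Position 1: "b" => no
  Position 2: "a" => no
  Position 3: "c" => MATCH
  Position 4: "c" => MATCH
  Position 5: "a" => no
  Position 6: "b" => no
  Position 7: "c" => MATCH
Total occurrences: 3

3


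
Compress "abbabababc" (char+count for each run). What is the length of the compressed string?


Input: abbabababc
Runs:
  'a' x 1 => "a1"
  'b' x 2 => "b2"
  'a' x 1 => "a1"
  'b' x 1 => "b1"
  'a' x 1 => "a1"
  'b' x 1 => "b1"
  'a' x 1 => "a1"
  'b' x 1 => "b1"
  'c' x 1 => "c1"
Compressed: "a1b2a1b1a1b1a1b1c1"
Compressed length: 18

18


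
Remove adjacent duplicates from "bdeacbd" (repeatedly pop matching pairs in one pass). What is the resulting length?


Input: bdeacbd
Stack-based adjacent duplicate removal:
  Read 'b': push. Stack: b
  Read 'd': push. Stack: bd
  Read 'e': push. Stack: bde
  Read 'a': push. Stack: bdea
  Read 'c': push. Stack: bdeac
  Read 'b': push. Stack: bdeacb
  Read 'd': push. Stack: bdeacbd
Final stack: "bdeacbd" (length 7)

7


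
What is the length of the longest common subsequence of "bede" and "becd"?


LCS of "bede" and "becd"
DP table:
           b    e    c    d
      0    0    0    0    0
  b   0    1    1    1    1
  e   0    1    2    2    2
  d   0    1    2    2    3
  e   0    1    2    2    3
LCS length = dp[4][4] = 3

3


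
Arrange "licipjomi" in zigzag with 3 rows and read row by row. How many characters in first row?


Zigzag "licipjomi" into 3 rows:
Placing characters:
  'l' => row 0
  'i' => row 1
  'c' => row 2
  'i' => row 1
  'p' => row 0
  'j' => row 1
  'o' => row 2
  'm' => row 1
  'i' => row 0
Rows:
  Row 0: "lpi"
  Row 1: "iijm"
  Row 2: "co"
First row length: 3

3


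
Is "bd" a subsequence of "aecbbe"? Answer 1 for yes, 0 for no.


Check if "bd" is a subsequence of "aecbbe"
Greedy scan:
  Position 0 ('a'): no match needed
  Position 1 ('e'): no match needed
  Position 2 ('c'): no match needed
  Position 3 ('b'): matches sub[0] = 'b'
  Position 4 ('b'): no match needed
  Position 5 ('e'): no match needed
Only matched 1/2 characters => not a subsequence

0


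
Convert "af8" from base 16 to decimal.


Input: "af8" in base 16
Positional expansion:
  Digit 'a' (value 10) x 16^2 = 2560
  Digit 'f' (value 15) x 16^1 = 240
  Digit '8' (value 8) x 16^0 = 8
Sum = 2808

2808


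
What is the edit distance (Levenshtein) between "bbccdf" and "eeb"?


Computing edit distance: "bbccdf" -> "eeb"
DP table:
           e    e    b
      0    1    2    3
  b   1    1    2    2
  b   2    2    2    2
  c   3    3    3    3
  c   4    4    4    4
  d   5    5    5    5
  f   6    6    6    6
Edit distance = dp[6][3] = 6

6


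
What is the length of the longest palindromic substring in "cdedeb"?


Input: "cdedeb"
Checking substrings for palindromes:
  [1:4] "ded" (len 3) => palindrome
  [2:5] "ede" (len 3) => palindrome
Longest palindromic substring: "ded" with length 3

3


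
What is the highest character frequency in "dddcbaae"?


Input: dddcbaae
Character counts:
  'a': 2
  'b': 1
  'c': 1
  'd': 3
  'e': 1
Maximum frequency: 3

3


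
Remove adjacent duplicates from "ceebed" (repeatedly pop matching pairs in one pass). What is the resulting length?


Input: ceebed
Stack-based adjacent duplicate removal:
  Read 'c': push. Stack: c
  Read 'e': push. Stack: ce
  Read 'e': matches stack top 'e' => pop. Stack: c
  Read 'b': push. Stack: cb
  Read 'e': push. Stack: cbe
  Read 'd': push. Stack: cbed
Final stack: "cbed" (length 4)

4


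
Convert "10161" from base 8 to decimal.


Input: "10161" in base 8
Positional expansion:
  Digit '1' (value 1) x 8^4 = 4096
  Digit '0' (value 0) x 8^3 = 0
  Digit '1' (value 1) x 8^2 = 64
  Digit '6' (value 6) x 8^1 = 48
  Digit '1' (value 1) x 8^0 = 1
Sum = 4209

4209


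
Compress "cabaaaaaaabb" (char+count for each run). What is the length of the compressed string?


Input: cabaaaaaaabb
Runs:
  'c' x 1 => "c1"
  'a' x 1 => "a1"
  'b' x 1 => "b1"
  'a' x 7 => "a7"
  'b' x 2 => "b2"
Compressed: "c1a1b1a7b2"
Compressed length: 10

10


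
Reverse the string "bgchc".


Input: bgchc
Reading characters right to left:
  Position 4: 'c'
  Position 3: 'h'
  Position 2: 'c'
  Position 1: 'g'
  Position 0: 'b'
Reversed: chcgb

chcgb


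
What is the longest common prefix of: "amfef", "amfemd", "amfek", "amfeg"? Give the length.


Words: amfef, amfemd, amfek, amfeg
  Position 0: all 'a' => match
  Position 1: all 'm' => match
  Position 2: all 'f' => match
  Position 3: all 'e' => match
  Position 4: ('f', 'm', 'k', 'g') => mismatch, stop
LCP = "amfe" (length 4)

4


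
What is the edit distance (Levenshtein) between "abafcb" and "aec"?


Computing edit distance: "abafcb" -> "aec"
DP table:
           a    e    c
      0    1    2    3
  a   1    0    1    2
  b   2    1    1    2
  a   3    2    2    2
  f   4    3    3    3
  c   5    4    4    3
  b   6    5    5    4
Edit distance = dp[6][3] = 4

4


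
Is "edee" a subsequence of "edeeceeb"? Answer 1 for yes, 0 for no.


Check if "edee" is a subsequence of "edeeceeb"
Greedy scan:
  Position 0 ('e'): matches sub[0] = 'e'
  Position 1 ('d'): matches sub[1] = 'd'
  Position 2 ('e'): matches sub[2] = 'e'
  Position 3 ('e'): matches sub[3] = 'e'
  Position 4 ('c'): no match needed
  Position 5 ('e'): no match needed
  Position 6 ('e'): no match needed
  Position 7 ('b'): no match needed
All 4 characters matched => is a subsequence

1


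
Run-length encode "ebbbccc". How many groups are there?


Input: ebbbccc
Scanning for consecutive runs:
  Group 1: 'e' x 1 (positions 0-0)
  Group 2: 'b' x 3 (positions 1-3)
  Group 3: 'c' x 3 (positions 4-6)
Total groups: 3

3


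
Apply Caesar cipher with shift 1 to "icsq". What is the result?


Caesar cipher: shift "icsq" by 1
  'i' (pos 8) + 1 = pos 9 = 'j'
  'c' (pos 2) + 1 = pos 3 = 'd'
  's' (pos 18) + 1 = pos 19 = 't'
  'q' (pos 16) + 1 = pos 17 = 'r'
Result: jdtr

jdtr


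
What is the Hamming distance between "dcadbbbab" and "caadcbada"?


Comparing "dcadbbbab" and "caadcbada" position by position:
  Position 0: 'd' vs 'c' => differ
  Position 1: 'c' vs 'a' => differ
  Position 2: 'a' vs 'a' => same
  Position 3: 'd' vs 'd' => same
  Position 4: 'b' vs 'c' => differ
  Position 5: 'b' vs 'b' => same
  Position 6: 'b' vs 'a' => differ
  Position 7: 'a' vs 'd' => differ
  Position 8: 'b' vs 'a' => differ
Total differences (Hamming distance): 6

6


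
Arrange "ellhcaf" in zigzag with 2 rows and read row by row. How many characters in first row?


Zigzag "ellhcaf" into 2 rows:
Placing characters:
  'e' => row 0
  'l' => row 1
  'l' => row 0
  'h' => row 1
  'c' => row 0
  'a' => row 1
  'f' => row 0
Rows:
  Row 0: "elcf"
  Row 1: "lha"
First row length: 4

4


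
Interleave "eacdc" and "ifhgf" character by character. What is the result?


Interleaving "eacdc" and "ifhgf":
  Position 0: 'e' from first, 'i' from second => "ei"
  Position 1: 'a' from first, 'f' from second => "af"
  Position 2: 'c' from first, 'h' from second => "ch"
  Position 3: 'd' from first, 'g' from second => "dg"
  Position 4: 'c' from first, 'f' from second => "cf"
Result: eiafchdgcf

eiafchdgcf


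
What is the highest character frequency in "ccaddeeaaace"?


Input: ccaddeeaaace
Character counts:
  'a': 4
  'c': 3
  'd': 2
  'e': 3
Maximum frequency: 4

4


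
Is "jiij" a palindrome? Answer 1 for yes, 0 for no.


Input: jiij
Reversed: jiij
  Compare pos 0 ('j') with pos 3 ('j'): match
  Compare pos 1 ('i') with pos 2 ('i'): match
Result: palindrome

1


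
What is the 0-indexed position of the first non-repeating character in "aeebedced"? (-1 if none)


Input: aeebedced
Character frequencies:
  'a': 1
  'b': 1
  'c': 1
  'd': 2
  'e': 4
Scanning left to right for freq == 1:
  Position 0 ('a'): unique! => answer = 0

0


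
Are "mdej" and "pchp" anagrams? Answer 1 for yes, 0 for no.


Strings: "mdej", "pchp"
Sorted first:  dejm
Sorted second: chpp
Differ at position 0: 'd' vs 'c' => not anagrams

0


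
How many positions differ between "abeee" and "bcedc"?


Comparing "abeee" and "bcedc" position by position:
  Position 0: 'a' vs 'b' => DIFFER
  Position 1: 'b' vs 'c' => DIFFER
  Position 2: 'e' vs 'e' => same
  Position 3: 'e' vs 'd' => DIFFER
  Position 4: 'e' vs 'c' => DIFFER
Positions that differ: 4

4


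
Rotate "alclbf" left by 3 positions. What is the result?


Input: "alclbf", rotate left by 3
First 3 characters: "alc"
Remaining characters: "lbf"
Concatenate remaining + first: "lbf" + "alc" = "lbfalc"

lbfalc


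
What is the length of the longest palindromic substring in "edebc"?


Input: "edebc"
Checking substrings for palindromes:
  [0:3] "ede" (len 3) => palindrome
Longest palindromic substring: "ede" with length 3

3


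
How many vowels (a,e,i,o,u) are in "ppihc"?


Input: ppihc
Checking each character:
  'p' at position 0: consonant
  'p' at position 1: consonant
  'i' at position 2: vowel (running total: 1)
  'h' at position 3: consonant
  'c' at position 4: consonant
Total vowels: 1

1


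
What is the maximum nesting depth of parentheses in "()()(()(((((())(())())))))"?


Input: "()()(()(((((())(())())))))"
Tracking depth:
  Position 0 '(': depth becomes 1
  Position 1 ')': depth becomes 0
  Position 2 '(': depth becomes 1
  Position 3 ')': depth becomes 0
  Position 4 '(': depth becomes 1
  Position 5 '(': depth becomes 2
  Position 6 ')': depth becomes 1
  Position 7 '(': depth becomes 2
  Position 8 '(': depth becomes 3
  Position 9 '(': depth becomes 4
  Position 10 '(': depth becomes 5
  Position 11 '(': depth becomes 6
  Position 12 '(': depth becomes 7
  Position 13 ')': depth becomes 6
  Position 14 ')': depth becomes 5
  Position 15 '(': depth becomes 6
  Position 16 '(': depth becomes 7
  Position 17 ')': depth becomes 6
  Position 18 ')': depth becomes 5
  Position 19 '(': depth becomes 6
  Position 20 ')': depth becomes 5
  Position 21 ')': depth becomes 4
  Position 22 ')': depth becomes 3
  Position 23 ')': depth becomes 2
  Position 24 ')': depth becomes 1
  Position 25 ')': depth becomes 0
Maximum depth reached: 7

7


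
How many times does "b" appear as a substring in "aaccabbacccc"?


Searching for "b" in "aaccabbacccc"
Scanning each position:
  Position 0: "a" => no
  Position 1: "a" => no
  Position 2: "c" => no
  Position 3: "c" => no
  Position 4: "a" => no
  Position 5: "b" => MATCH
  Position 6: "b" => MATCH
  Position 7: "a" => no
  Position 8: "c" => no
  Position 9: "c" => no
  Position 10: "c" => no
  Position 11: "c" => no
Total occurrences: 2

2


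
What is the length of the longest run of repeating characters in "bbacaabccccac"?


Input: "bbacaabccccac"
Scanning for longest run:
  Position 1 ('b'): continues run of 'b', length=2
  Position 2 ('a'): new char, reset run to 1
  Position 3 ('c'): new char, reset run to 1
  Position 4 ('a'): new char, reset run to 1
  Position 5 ('a'): continues run of 'a', length=2
  Position 6 ('b'): new char, reset run to 1
  Position 7 ('c'): new char, reset run to 1
  Position 8 ('c'): continues run of 'c', length=2
  Position 9 ('c'): continues run of 'c', length=3
  Position 10 ('c'): continues run of 'c', length=4
  Position 11 ('a'): new char, reset run to 1
  Position 12 ('c'): new char, reset run to 1
Longest run: 'c' with length 4

4


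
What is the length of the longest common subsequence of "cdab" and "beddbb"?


LCS of "cdab" and "beddbb"
DP table:
           b    e    d    d    b    b
      0    0    0    0    0    0    0
  c   0    0    0    0    0    0    0
  d   0    0    0    1    1    1    1
  a   0    0    0    1    1    1    1
  b   0    1    1    1    1    2    2
LCS length = dp[4][6] = 2

2


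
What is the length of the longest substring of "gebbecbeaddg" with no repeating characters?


Input: "gebbecbeaddg"
Sliding window (track last position of each char):
  Position 0 ('g'): window [0,0] length 1 -- new best
  Position 1 ('e'): window [0,1] length 2 -- new best
  Position 2 ('b'): window [0,2] length 3 -- new best
  Position 3 ('b'): repeat (last at 2), move window start to 3
  Position 3 ('b'): window [3,3] length 1
  Position 4 ('e'): window [3,4] length 2
  Position 5 ('c'): window [3,5] length 3
  Position 6 ('b'): repeat (last at 3), move window start to 4
  Position 6 ('b'): window [4,6] length 3
  Position 7 ('e'): repeat (last at 4), move window start to 5
  Position 7 ('e'): window [5,7] length 3
  Position 8 ('a'): window [5,8] length 4 -- new best
  Position 9 ('d'): window [5,9] length 5 -- new best
  Position 10 ('d'): repeat (last at 9), move window start to 10
  Position 10 ('d'): window [10,10] length 1
  Position 11 ('g'): window [10,11] length 2
Longest substring with no repeats: "cbead" with length 5

5


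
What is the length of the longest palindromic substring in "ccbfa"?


Input: "ccbfa"
Checking substrings for palindromes:
  [0:2] "cc" (len 2) => palindrome
Longest palindromic substring: "cc" with length 2

2


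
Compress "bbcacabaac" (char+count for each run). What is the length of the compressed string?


Input: bbcacabaac
Runs:
  'b' x 2 => "b2"
  'c' x 1 => "c1"
  'a' x 1 => "a1"
  'c' x 1 => "c1"
  'a' x 1 => "a1"
  'b' x 1 => "b1"
  'a' x 2 => "a2"
  'c' x 1 => "c1"
Compressed: "b2c1a1c1a1b1a2c1"
Compressed length: 16

16


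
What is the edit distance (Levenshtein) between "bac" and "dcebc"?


Computing edit distance: "bac" -> "dcebc"
DP table:
           d    c    e    b    c
      0    1    2    3    4    5
  b   1    1    2    3    3    4
  a   2    2    2    3    4    4
  c   3    3    2    3    4    4
Edit distance = dp[3][5] = 4

4


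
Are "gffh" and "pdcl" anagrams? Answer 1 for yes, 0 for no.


Strings: "gffh", "pdcl"
Sorted first:  ffgh
Sorted second: cdlp
Differ at position 0: 'f' vs 'c' => not anagrams

0


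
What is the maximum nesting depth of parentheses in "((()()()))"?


Input: "((()()()))"
Tracking depth:
  Position 0 '(': depth becomes 1
  Position 1 '(': depth becomes 2
  Position 2 '(': depth becomes 3
  Position 3 ')': depth becomes 2
  Position 4 '(': depth becomes 3
  Position 5 ')': depth becomes 2
  Position 6 '(': depth becomes 3
  Position 7 ')': depth becomes 2
  Position 8 ')': depth becomes 1
  Position 9 ')': depth becomes 0
Maximum depth reached: 3

3


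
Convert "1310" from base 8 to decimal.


Input: "1310" in base 8
Positional expansion:
  Digit '1' (value 1) x 8^3 = 512
  Digit '3' (value 3) x 8^2 = 192
  Digit '1' (value 1) x 8^1 = 8
  Digit '0' (value 0) x 8^0 = 0
Sum = 712

712


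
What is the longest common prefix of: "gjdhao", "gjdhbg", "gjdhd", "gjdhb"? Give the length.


Words: gjdhao, gjdhbg, gjdhd, gjdhb
  Position 0: all 'g' => match
  Position 1: all 'j' => match
  Position 2: all 'd' => match
  Position 3: all 'h' => match
  Position 4: ('a', 'b', 'd', 'b') => mismatch, stop
LCP = "gjdh" (length 4)

4


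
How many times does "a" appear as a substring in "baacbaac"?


Searching for "a" in "baacbaac"
Scanning each position:
  Position 0: "b" => no
  Position 1: "a" => MATCH
  Position 2: "a" => MATCH
  Position 3: "c" => no
  Position 4: "b" => no
  Position 5: "a" => MATCH
  Position 6: "a" => MATCH
  Position 7: "c" => no
Total occurrences: 4

4


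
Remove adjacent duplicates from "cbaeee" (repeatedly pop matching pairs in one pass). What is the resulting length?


Input: cbaeee
Stack-based adjacent duplicate removal:
  Read 'c': push. Stack: c
  Read 'b': push. Stack: cb
  Read 'a': push. Stack: cba
  Read 'e': push. Stack: cbae
  Read 'e': matches stack top 'e' => pop. Stack: cba
  Read 'e': push. Stack: cbae
Final stack: "cbae" (length 4)

4


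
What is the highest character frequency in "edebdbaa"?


Input: edebdbaa
Character counts:
  'a': 2
  'b': 2
  'd': 2
  'e': 2
Maximum frequency: 2

2


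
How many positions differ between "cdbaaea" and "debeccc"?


Comparing "cdbaaea" and "debeccc" position by position:
  Position 0: 'c' vs 'd' => DIFFER
  Position 1: 'd' vs 'e' => DIFFER
  Position 2: 'b' vs 'b' => same
  Position 3: 'a' vs 'e' => DIFFER
  Position 4: 'a' vs 'c' => DIFFER
  Position 5: 'e' vs 'c' => DIFFER
  Position 6: 'a' vs 'c' => DIFFER
Positions that differ: 6

6


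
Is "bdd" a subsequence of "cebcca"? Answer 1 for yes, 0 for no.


Check if "bdd" is a subsequence of "cebcca"
Greedy scan:
  Position 0 ('c'): no match needed
  Position 1 ('e'): no match needed
  Position 2 ('b'): matches sub[0] = 'b'
  Position 3 ('c'): no match needed
  Position 4 ('c'): no match needed
  Position 5 ('a'): no match needed
Only matched 1/3 characters => not a subsequence

0


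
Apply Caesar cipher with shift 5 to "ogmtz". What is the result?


Caesar cipher: shift "ogmtz" by 5
  'o' (pos 14) + 5 = pos 19 = 't'
  'g' (pos 6) + 5 = pos 11 = 'l'
  'm' (pos 12) + 5 = pos 17 = 'r'
  't' (pos 19) + 5 = pos 24 = 'y'
  'z' (pos 25) + 5 = pos 4 = 'e'
Result: tlrye

tlrye


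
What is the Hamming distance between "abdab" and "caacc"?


Comparing "abdab" and "caacc" position by position:
  Position 0: 'a' vs 'c' => differ
  Position 1: 'b' vs 'a' => differ
  Position 2: 'd' vs 'a' => differ
  Position 3: 'a' vs 'c' => differ
  Position 4: 'b' vs 'c' => differ
Total differences (Hamming distance): 5

5


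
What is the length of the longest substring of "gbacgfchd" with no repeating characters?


Input: "gbacgfchd"
Sliding window (track last position of each char):
  Position 0 ('g'): window [0,0] length 1 -- new best
  Position 1 ('b'): window [0,1] length 2 -- new best
  Position 2 ('a'): window [0,2] length 3 -- new best
  Position 3 ('c'): window [0,3] length 4 -- new best
  Position 4 ('g'): repeat (last at 0), move window start to 1
  Position 4 ('g'): window [1,4] length 4
  Position 5 ('f'): window [1,5] length 5 -- new best
  Position 6 ('c'): repeat (last at 3), move window start to 4
  Position 6 ('c'): window [4,6] length 3
  Position 7 ('h'): window [4,7] length 4
  Position 8 ('d'): window [4,8] length 5
Longest substring with no repeats: "bacgf" with length 5

5


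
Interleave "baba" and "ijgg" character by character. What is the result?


Interleaving "baba" and "ijgg":
  Position 0: 'b' from first, 'i' from second => "bi"
  Position 1: 'a' from first, 'j' from second => "aj"
  Position 2: 'b' from first, 'g' from second => "bg"
  Position 3: 'a' from first, 'g' from second => "ag"
Result: biajbgag

biajbgag


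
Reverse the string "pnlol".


Input: pnlol
Reading characters right to left:
  Position 4: 'l'
  Position 3: 'o'
  Position 2: 'l'
  Position 1: 'n'
  Position 0: 'p'
Reversed: lolnp

lolnp


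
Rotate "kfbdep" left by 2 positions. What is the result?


Input: "kfbdep", rotate left by 2
First 2 characters: "kf"
Remaining characters: "bdep"
Concatenate remaining + first: "bdep" + "kf" = "bdepkf"

bdepkf


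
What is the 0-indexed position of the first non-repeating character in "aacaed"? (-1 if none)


Input: aacaed
Character frequencies:
  'a': 3
  'c': 1
  'd': 1
  'e': 1
Scanning left to right for freq == 1:
  Position 0 ('a'): freq=3, skip
  Position 1 ('a'): freq=3, skip
  Position 2 ('c'): unique! => answer = 2

2


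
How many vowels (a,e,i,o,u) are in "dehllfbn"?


Input: dehllfbn
Checking each character:
  'd' at position 0: consonant
  'e' at position 1: vowel (running total: 1)
  'h' at position 2: consonant
  'l' at position 3: consonant
  'l' at position 4: consonant
  'f' at position 5: consonant
  'b' at position 6: consonant
  'n' at position 7: consonant
Total vowels: 1

1


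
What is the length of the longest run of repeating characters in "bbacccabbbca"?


Input: "bbacccabbbca"
Scanning for longest run:
  Position 1 ('b'): continues run of 'b', length=2
  Position 2 ('a'): new char, reset run to 1
  Position 3 ('c'): new char, reset run to 1
  Position 4 ('c'): continues run of 'c', length=2
  Position 5 ('c'): continues run of 'c', length=3
  Position 6 ('a'): new char, reset run to 1
  Position 7 ('b'): new char, reset run to 1
  Position 8 ('b'): continues run of 'b', length=2
  Position 9 ('b'): continues run of 'b', length=3
  Position 10 ('c'): new char, reset run to 1
  Position 11 ('a'): new char, reset run to 1
Longest run: 'c' with length 3

3


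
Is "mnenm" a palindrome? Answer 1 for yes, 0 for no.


Input: mnenm
Reversed: mnenm
  Compare pos 0 ('m') with pos 4 ('m'): match
  Compare pos 1 ('n') with pos 3 ('n'): match
Result: palindrome

1


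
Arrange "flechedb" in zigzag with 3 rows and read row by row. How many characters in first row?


Zigzag "flechedb" into 3 rows:
Placing characters:
  'f' => row 0
  'l' => row 1
  'e' => row 2
  'c' => row 1
  'h' => row 0
  'e' => row 1
  'd' => row 2
  'b' => row 1
Rows:
  Row 0: "fh"
  Row 1: "lceb"
  Row 2: "ed"
First row length: 2

2


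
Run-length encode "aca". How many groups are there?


Input: aca
Scanning for consecutive runs:
  Group 1: 'a' x 1 (positions 0-0)
  Group 2: 'c' x 1 (positions 1-1)
  Group 3: 'a' x 1 (positions 2-2)
Total groups: 3

3


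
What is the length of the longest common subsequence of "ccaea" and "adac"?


LCS of "ccaea" and "adac"
DP table:
           a    d    a    c
      0    0    0    0    0
  c   0    0    0    0    1
  c   0    0    0    0    1
  a   0    1    1    1    1
  e   0    1    1    1    1
  a   0    1    1    2    2
LCS length = dp[5][4] = 2

2


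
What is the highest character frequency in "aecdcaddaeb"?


Input: aecdcaddaeb
Character counts:
  'a': 3
  'b': 1
  'c': 2
  'd': 3
  'e': 2
Maximum frequency: 3

3


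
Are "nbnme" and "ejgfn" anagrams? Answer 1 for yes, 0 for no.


Strings: "nbnme", "ejgfn"
Sorted first:  bemnn
Sorted second: efgjn
Differ at position 0: 'b' vs 'e' => not anagrams

0


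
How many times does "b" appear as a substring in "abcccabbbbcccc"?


Searching for "b" in "abcccabbbbcccc"
Scanning each position:
  Position 0: "a" => no
  Position 1: "b" => MATCH
  Position 2: "c" => no
  Position 3: "c" => no
  Position 4: "c" => no
  Position 5: "a" => no
  Position 6: "b" => MATCH
  Position 7: "b" => MATCH
  Position 8: "b" => MATCH
  Position 9: "b" => MATCH
  Position 10: "c" => no
  Position 11: "c" => no
  Position 12: "c" => no
  Position 13: "c" => no
Total occurrences: 5

5


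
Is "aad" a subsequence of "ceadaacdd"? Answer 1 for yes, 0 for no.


Check if "aad" is a subsequence of "ceadaacdd"
Greedy scan:
  Position 0 ('c'): no match needed
  Position 1 ('e'): no match needed
  Position 2 ('a'): matches sub[0] = 'a'
  Position 3 ('d'): no match needed
  Position 4 ('a'): matches sub[1] = 'a'
  Position 5 ('a'): no match needed
  Position 6 ('c'): no match needed
  Position 7 ('d'): matches sub[2] = 'd'
  Position 8 ('d'): no match needed
All 3 characters matched => is a subsequence

1


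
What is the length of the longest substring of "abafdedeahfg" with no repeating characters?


Input: "abafdedeahfg"
Sliding window (track last position of each char):
  Position 0 ('a'): window [0,0] length 1 -- new best
  Position 1 ('b'): window [0,1] length 2 -- new best
  Position 2 ('a'): repeat (last at 0), move window start to 1
  Position 2 ('a'): window [1,2] length 2
  Position 3 ('f'): window [1,3] length 3 -- new best
  Position 4 ('d'): window [1,4] length 4 -- new best
  Position 5 ('e'): window [1,5] length 5 -- new best
  Position 6 ('d'): repeat (last at 4), move window start to 5
  Position 6 ('d'): window [5,6] length 2
  Position 7 ('e'): repeat (last at 5), move window start to 6
  Position 7 ('e'): window [6,7] length 2
  Position 8 ('a'): window [6,8] length 3
  Position 9 ('h'): window [6,9] length 4
  Position 10 ('f'): window [6,10] length 5
  Position 11 ('g'): window [6,11] length 6 -- new best
Longest substring with no repeats: "deahfg" with length 6

6


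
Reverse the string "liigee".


Input: liigee
Reading characters right to left:
  Position 5: 'e'
  Position 4: 'e'
  Position 3: 'g'
  Position 2: 'i'
  Position 1: 'i'
  Position 0: 'l'
Reversed: eegiil

eegiil


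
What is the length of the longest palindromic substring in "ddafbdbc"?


Input: "ddafbdbc"
Checking substrings for palindromes:
  [4:7] "bdb" (len 3) => palindrome
  [0:2] "dd" (len 2) => palindrome
Longest palindromic substring: "bdb" with length 3

3


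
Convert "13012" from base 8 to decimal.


Input: "13012" in base 8
Positional expansion:
  Digit '1' (value 1) x 8^4 = 4096
  Digit '3' (value 3) x 8^3 = 1536
  Digit '0' (value 0) x 8^2 = 0
  Digit '1' (value 1) x 8^1 = 8
  Digit '2' (value 2) x 8^0 = 2
Sum = 5642

5642


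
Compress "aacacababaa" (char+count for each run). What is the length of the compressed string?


Input: aacacababaa
Runs:
  'a' x 2 => "a2"
  'c' x 1 => "c1"
  'a' x 1 => "a1"
  'c' x 1 => "c1"
  'a' x 1 => "a1"
  'b' x 1 => "b1"
  'a' x 1 => "a1"
  'b' x 1 => "b1"
  'a' x 2 => "a2"
Compressed: "a2c1a1c1a1b1a1b1a2"
Compressed length: 18

18


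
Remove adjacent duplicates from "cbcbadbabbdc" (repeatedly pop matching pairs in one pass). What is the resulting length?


Input: cbcbadbabbdc
Stack-based adjacent duplicate removal:
  Read 'c': push. Stack: c
  Read 'b': push. Stack: cb
  Read 'c': push. Stack: cbc
  Read 'b': push. Stack: cbcb
  Read 'a': push. Stack: cbcba
  Read 'd': push. Stack: cbcbad
  Read 'b': push. Stack: cbcbadb
  Read 'a': push. Stack: cbcbadba
  Read 'b': push. Stack: cbcbadbab
  Read 'b': matches stack top 'b' => pop. Stack: cbcbadba
  Read 'd': push. Stack: cbcbadbad
  Read 'c': push. Stack: cbcbadbadc
Final stack: "cbcbadbadc" (length 10)

10


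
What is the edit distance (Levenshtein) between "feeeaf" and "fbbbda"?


Computing edit distance: "feeeaf" -> "fbbbda"
DP table:
           f    b    b    b    d    a
      0    1    2    3    4    5    6
  f   1    0    1    2    3    4    5
  e   2    1    1    2    3    4    5
  e   3    2    2    2    3    4    5
  e   4    3    3    3    3    4    5
  a   5    4    4    4    4    4    4
  f   6    5    5    5    5    5    5
Edit distance = dp[6][6] = 5

5


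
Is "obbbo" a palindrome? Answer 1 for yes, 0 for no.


Input: obbbo
Reversed: obbbo
  Compare pos 0 ('o') with pos 4 ('o'): match
  Compare pos 1 ('b') with pos 3 ('b'): match
Result: palindrome

1


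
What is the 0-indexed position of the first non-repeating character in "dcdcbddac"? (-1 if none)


Input: dcdcbddac
Character frequencies:
  'a': 1
  'b': 1
  'c': 3
  'd': 4
Scanning left to right for freq == 1:
  Position 0 ('d'): freq=4, skip
  Position 1 ('c'): freq=3, skip
  Position 2 ('d'): freq=4, skip
  Position 3 ('c'): freq=3, skip
  Position 4 ('b'): unique! => answer = 4

4


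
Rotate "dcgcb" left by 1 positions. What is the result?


Input: "dcgcb", rotate left by 1
First 1 characters: "d"
Remaining characters: "cgcb"
Concatenate remaining + first: "cgcb" + "d" = "cgcbd"

cgcbd


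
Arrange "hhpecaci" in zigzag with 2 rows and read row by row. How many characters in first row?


Zigzag "hhpecaci" into 2 rows:
Placing characters:
  'h' => row 0
  'h' => row 1
  'p' => row 0
  'e' => row 1
  'c' => row 0
  'a' => row 1
  'c' => row 0
  'i' => row 1
Rows:
  Row 0: "hpcc"
  Row 1: "heai"
First row length: 4

4


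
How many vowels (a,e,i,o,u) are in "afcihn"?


Input: afcihn
Checking each character:
  'a' at position 0: vowel (running total: 1)
  'f' at position 1: consonant
  'c' at position 2: consonant
  'i' at position 3: vowel (running total: 2)
  'h' at position 4: consonant
  'n' at position 5: consonant
Total vowels: 2

2


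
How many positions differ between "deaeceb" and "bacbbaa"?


Comparing "deaeceb" and "bacbbaa" position by position:
  Position 0: 'd' vs 'b' => DIFFER
  Position 1: 'e' vs 'a' => DIFFER
  Position 2: 'a' vs 'c' => DIFFER
  Position 3: 'e' vs 'b' => DIFFER
  Position 4: 'c' vs 'b' => DIFFER
  Position 5: 'e' vs 'a' => DIFFER
  Position 6: 'b' vs 'a' => DIFFER
Positions that differ: 7

7


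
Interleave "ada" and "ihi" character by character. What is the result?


Interleaving "ada" and "ihi":
  Position 0: 'a' from first, 'i' from second => "ai"
  Position 1: 'd' from first, 'h' from second => "dh"
  Position 2: 'a' from first, 'i' from second => "ai"
Result: aidhai

aidhai


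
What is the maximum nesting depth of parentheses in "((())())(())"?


Input: "((())())(())"
Tracking depth:
  Position 0 '(': depth becomes 1
  Position 1 '(': depth becomes 2
  Position 2 '(': depth becomes 3
  Position 3 ')': depth becomes 2
  Position 4 ')': depth becomes 1
  Position 5 '(': depth becomes 2
  Position 6 ')': depth becomes 1
  Position 7 ')': depth becomes 0
  Position 8 '(': depth becomes 1
  Position 9 '(': depth becomes 2
  Position 10 ')': depth becomes 1
  Position 11 ')': depth becomes 0
Maximum depth reached: 3

3


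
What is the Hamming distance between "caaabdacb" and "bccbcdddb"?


Comparing "caaabdacb" and "bccbcdddb" position by position:
  Position 0: 'c' vs 'b' => differ
  Position 1: 'a' vs 'c' => differ
  Position 2: 'a' vs 'c' => differ
  Position 3: 'a' vs 'b' => differ
  Position 4: 'b' vs 'c' => differ
  Position 5: 'd' vs 'd' => same
  Position 6: 'a' vs 'd' => differ
  Position 7: 'c' vs 'd' => differ
  Position 8: 'b' vs 'b' => same
Total differences (Hamming distance): 7

7


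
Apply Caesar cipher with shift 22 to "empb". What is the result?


Caesar cipher: shift "empb" by 22
  'e' (pos 4) + 22 = pos 0 = 'a'
  'm' (pos 12) + 22 = pos 8 = 'i'
  'p' (pos 15) + 22 = pos 11 = 'l'
  'b' (pos 1) + 22 = pos 23 = 'x'
Result: ailx

ailx


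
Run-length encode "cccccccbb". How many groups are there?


Input: cccccccbb
Scanning for consecutive runs:
  Group 1: 'c' x 7 (positions 0-6)
  Group 2: 'b' x 2 (positions 7-8)
Total groups: 2

2


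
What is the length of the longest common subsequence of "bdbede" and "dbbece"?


LCS of "bdbede" and "dbbece"
DP table:
           d    b    b    e    c    e
      0    0    0    0    0    0    0
  b   0    0    1    1    1    1    1
  d   0    1    1    1    1    1    1
  b   0    1    2    2    2    2    2
  e   0    1    2    2    3    3    3
  d   0    1    2    2    3    3    3
  e   0    1    2    2    3    3    4
LCS length = dp[6][6] = 4

4
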